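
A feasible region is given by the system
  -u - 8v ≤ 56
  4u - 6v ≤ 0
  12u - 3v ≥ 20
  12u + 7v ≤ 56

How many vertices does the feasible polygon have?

Intersecting each pair of boundary lines and keeping only the points that satisfy every inequality leaves:
  (2, 4/3)
  (84/25, 56/25)
  (77/30, 18/5)

3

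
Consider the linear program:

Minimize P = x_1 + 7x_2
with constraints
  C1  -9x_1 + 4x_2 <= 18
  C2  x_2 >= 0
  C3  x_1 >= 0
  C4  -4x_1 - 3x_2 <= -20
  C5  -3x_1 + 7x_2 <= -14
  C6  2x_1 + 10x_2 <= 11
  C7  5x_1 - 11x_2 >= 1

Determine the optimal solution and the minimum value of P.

Corner points and P = x_1 + 7x_2:
  (5, 0) → P = 5
  (11/2, 0) → P = 11/2
  (182/37, 4/37) → P = 210/37
  (217/44, 5/44) → P = 63/11

The binding constraints are x_2 = 0 and -4x_1 - 3x_2 = -20.
Solving simultaneously gives x_1 = 5, x_2 = 0.

x_1 = 5, x_2 = 0, minimum P = 5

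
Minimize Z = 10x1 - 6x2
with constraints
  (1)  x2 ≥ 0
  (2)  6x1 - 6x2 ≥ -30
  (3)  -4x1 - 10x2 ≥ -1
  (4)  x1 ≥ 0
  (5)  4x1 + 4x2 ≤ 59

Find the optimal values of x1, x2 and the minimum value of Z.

x1 = 0, x2 = 1/10, minimum Z = -3/5

Feasible corners and Z = 10x1 - 6x2:
  (1/4, 0) → Z = 5/2
  (0, 0) → Z = 0
  (0, 1/10) → Z = -3/5

The optimum lies where -4x1 - 10x2 = -1 and x1 = 0.
Solving simultaneously gives x1 = 0, x2 = 1/10.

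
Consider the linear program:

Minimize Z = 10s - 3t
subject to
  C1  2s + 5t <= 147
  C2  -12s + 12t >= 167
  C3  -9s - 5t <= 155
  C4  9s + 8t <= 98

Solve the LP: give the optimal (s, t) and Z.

s = -302/7, t = 1633/35, minimum Z = -2857/5

Vertices and Z = 10s - 3t:
  (-302/7, 1633/35) → Z = -2857/5
  (-686/29, 1127/29) → Z = -10241/29
  (-385/24, -17/8) → Z = -3697/24
  (-40/51, 893/68) → Z = -9637/204

At the optimal vertex, 2s + 5t = 147 and -9s - 5t = 155.
Solving simultaneously gives s = -302/7, t = 1633/35.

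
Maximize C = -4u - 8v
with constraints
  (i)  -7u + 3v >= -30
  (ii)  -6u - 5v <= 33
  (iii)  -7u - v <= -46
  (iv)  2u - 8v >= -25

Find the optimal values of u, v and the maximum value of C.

Corner points and C = -4u - 8v:
  (6, 4) → C = -56
  (63/10, 47/10) → C = -314/5
  (343/58, 267/58) → C = -1754/29

At the optimal vertex, -7u + 3v = -30 and -7u - v = -46.
Solving simultaneously gives u = 6, v = 4.

u = 6, v = 4, maximum C = -56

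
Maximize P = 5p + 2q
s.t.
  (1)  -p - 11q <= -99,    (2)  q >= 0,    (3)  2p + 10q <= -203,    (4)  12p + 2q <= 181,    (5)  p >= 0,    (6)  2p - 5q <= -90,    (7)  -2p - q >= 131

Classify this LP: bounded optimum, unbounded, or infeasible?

infeasible

The boundaries -p - 11q = -99 and 2p + 10q = -203 meet at (-3223/12, 401/12), but that point violates p ≥ 0. Every candidate vertex is excluded by some other constraint, so the feasible region is empty.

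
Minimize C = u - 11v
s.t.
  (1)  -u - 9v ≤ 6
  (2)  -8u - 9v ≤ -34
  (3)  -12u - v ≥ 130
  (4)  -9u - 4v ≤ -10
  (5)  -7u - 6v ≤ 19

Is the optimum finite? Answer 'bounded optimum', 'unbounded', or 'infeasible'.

From the feasible point (-530/39, 430/13), moving in the direction (-4, 9) keeps every constraint satisfied while C decreases without bound.

unbounded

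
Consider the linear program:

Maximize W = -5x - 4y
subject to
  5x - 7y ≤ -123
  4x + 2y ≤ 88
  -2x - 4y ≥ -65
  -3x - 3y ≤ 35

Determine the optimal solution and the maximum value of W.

x = -335/6, y = 265/6, maximum W = 205/2

Corner points and W = -5x - 4y:
  (-37/34, 571/34) → W = -2099/34
  (-307/18, 97/18) → W = 1147/18
  (-335/6, 265/6) → W = 205/2

The optimum lies where -2x - 4y = -65 and -3x - 3y = 35.
Solving simultaneously gives x = -335/6, y = 265/6.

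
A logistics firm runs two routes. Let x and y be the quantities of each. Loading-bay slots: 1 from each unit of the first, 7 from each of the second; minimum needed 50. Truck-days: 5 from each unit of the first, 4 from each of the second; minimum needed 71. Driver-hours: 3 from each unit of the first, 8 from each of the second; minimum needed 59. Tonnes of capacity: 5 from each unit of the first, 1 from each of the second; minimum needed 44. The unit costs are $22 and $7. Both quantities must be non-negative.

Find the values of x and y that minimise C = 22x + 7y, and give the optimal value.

Extreme points and C = 22x + 7y:
  (0, 44) → C = 308
  (50, 0) → C = 1100
  (297/31, 179/31) → C = 7787/31
  (7, 9) → C = 217
The feasible region is unbounded (it extends along (0, 1), (1, 0)), but C strictly increases along every unbounded feasible direction, so there is no improving ray and the minimum is attained at a vertex.

The binding constraints are 5x + 4y = 71 and 5x + y = 44.
Solving simultaneously gives x = 7, y = 9.

x = 7, y = 9, minimum C = 217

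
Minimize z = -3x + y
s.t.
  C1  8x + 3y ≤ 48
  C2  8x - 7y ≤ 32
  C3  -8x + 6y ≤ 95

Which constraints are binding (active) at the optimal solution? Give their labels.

C1 and C2

Extreme points and z = -3x + y:
  (27/5, 8/5) → z = -73/5
  (1/24, 143/9) → z = 1135/72
  (-857/8, -127) → z = 1555/8

The minimum is at (27/5, 8/5). Substituting into each constraint, equality holds for C1 and C2; the remaining constraints have slack.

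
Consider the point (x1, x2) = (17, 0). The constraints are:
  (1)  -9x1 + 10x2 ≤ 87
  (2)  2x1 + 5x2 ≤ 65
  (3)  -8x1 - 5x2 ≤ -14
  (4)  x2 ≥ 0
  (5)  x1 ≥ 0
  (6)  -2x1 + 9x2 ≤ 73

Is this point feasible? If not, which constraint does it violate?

feasible

(1): -153 ≤ 87 ✓
(2): 34 ≤ 65 ✓
(3): -136 ≤ -14 ✓
(4): 0 ≥ 0 ✓
(5): 17 ≥ 0 ✓
(6): -34 ≤ 73 ✓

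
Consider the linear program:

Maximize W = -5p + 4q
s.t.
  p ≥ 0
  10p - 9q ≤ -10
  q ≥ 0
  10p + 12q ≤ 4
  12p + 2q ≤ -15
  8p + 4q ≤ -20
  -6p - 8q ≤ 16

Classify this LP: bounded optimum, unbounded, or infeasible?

The boundaries q = 0 and 8p + 4q = -20 meet at (-5/2, 0), but that point violates p ≥ 0. Every candidate vertex is excluded by some other constraint, so the feasible region is empty.

infeasible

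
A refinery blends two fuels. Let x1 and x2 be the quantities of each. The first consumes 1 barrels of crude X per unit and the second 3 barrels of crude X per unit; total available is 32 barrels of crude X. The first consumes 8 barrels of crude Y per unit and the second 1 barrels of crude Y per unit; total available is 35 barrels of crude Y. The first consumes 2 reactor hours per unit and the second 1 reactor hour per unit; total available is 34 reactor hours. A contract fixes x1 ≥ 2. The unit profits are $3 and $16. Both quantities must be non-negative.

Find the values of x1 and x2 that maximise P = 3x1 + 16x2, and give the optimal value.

x1 = 2, x2 = 10, maximum P = 166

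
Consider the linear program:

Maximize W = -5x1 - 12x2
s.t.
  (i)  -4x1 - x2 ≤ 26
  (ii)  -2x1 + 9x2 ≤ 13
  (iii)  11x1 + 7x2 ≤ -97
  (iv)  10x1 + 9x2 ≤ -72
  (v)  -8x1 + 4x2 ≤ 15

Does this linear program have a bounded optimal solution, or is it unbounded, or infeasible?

From the feasible point (-119/24, -37/6), moving in the direction (1, -4) keeps every constraint satisfied while W increases without bound.

unbounded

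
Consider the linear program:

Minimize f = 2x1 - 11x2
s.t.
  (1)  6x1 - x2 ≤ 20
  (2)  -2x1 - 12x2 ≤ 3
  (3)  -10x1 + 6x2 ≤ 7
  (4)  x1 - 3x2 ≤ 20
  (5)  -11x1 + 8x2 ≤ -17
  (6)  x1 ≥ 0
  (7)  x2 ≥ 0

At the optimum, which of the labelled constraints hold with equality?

(1) and (5)

Extreme points and f = 2x1 - 11x2:
  (143/37, 118/37) → f = -1012/37
  (10/3, 0) → f = 20/3
  (17/11, 0) → f = 34/11

The minimum is at (143/37, 118/37). Substituting into each constraint, equality holds for (1) and (5); the remaining constraints have slack.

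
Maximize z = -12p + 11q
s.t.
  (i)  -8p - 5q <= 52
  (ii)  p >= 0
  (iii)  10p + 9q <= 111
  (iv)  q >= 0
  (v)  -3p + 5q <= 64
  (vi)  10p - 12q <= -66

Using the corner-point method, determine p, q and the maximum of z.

p = 0, q = 37/3, maximum z = 407/3

Feasible corners and z = -12p + 11q:
  (0, 37/3) → z = 407/3
  (0, 11/2) → z = 121/2
  (123/35, 59/7) → z = 1769/35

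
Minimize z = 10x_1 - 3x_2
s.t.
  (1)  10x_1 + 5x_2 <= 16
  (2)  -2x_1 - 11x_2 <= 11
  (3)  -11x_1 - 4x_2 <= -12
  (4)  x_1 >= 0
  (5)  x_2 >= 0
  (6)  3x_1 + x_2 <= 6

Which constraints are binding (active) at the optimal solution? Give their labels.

Feasible corners and z = 10x_1 - 3x_2:
  (0, 16/5) → z = -48/5
  (8/5, 0) → z = 16
  (0, 3) → z = -9
  (12/11, 0) → z = 120/11

The minimum is at (0, 16/5). Substituting into each constraint, equality holds for (1) and (4); the remaining constraints have slack.

(1) and (4)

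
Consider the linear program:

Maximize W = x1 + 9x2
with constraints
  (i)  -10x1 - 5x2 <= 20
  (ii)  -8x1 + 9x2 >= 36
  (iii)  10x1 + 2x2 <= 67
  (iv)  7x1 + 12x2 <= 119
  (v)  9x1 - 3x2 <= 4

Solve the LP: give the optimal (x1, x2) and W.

x1 = -167/17, x2 = 266/17, maximum W = 131

The optimum lies where -10x1 - 5x2 = 20 and 7x1 + 12x2 = 119.
Solving simultaneously gives x1 = -167/17, x2 = 266/17.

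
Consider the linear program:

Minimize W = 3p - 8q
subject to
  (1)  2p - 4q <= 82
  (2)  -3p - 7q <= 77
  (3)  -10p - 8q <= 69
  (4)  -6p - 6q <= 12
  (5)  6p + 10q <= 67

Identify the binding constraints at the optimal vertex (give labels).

(4) and (5)

Extreme points and W = 3p - 8q:
  (37/3, -43/3) → W = 455/3
  (272/11, -179/22) → W = 1532/11
  (-87/4, 79/4) → W = -893/4

The minimum is at (-87/4, 79/4). Substituting into each constraint, equality holds for (4) and (5); the remaining constraints have slack.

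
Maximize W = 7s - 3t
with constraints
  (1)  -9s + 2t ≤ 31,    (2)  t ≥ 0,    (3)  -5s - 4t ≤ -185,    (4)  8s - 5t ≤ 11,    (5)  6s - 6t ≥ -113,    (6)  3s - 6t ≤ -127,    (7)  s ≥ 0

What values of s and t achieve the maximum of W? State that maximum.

s = 631/18, t = 485/9, maximum W = 1507/18

Extreme points and W = 7s - 3t:
  (329/27, 1675/54) → W = -419/54
  (43/3, 85/3) → W = 46/3
  (631/18, 485/9) → W = 1507/18
  (701/33, 1049/33) → W = 160/3

At the optimal vertex, 8s - 5t = 11 and 6s - 6t = -113.
Solving simultaneously gives s = 631/18, t = 485/9.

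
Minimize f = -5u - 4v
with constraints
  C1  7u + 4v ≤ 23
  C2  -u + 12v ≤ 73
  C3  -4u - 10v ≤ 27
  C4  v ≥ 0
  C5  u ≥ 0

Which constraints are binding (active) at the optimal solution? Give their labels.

Corner points and f = -5u - 4v:
  (23/7, 0) → f = -115/7
  (0, 23/4) → f = -23
  (0, 0) → f = 0

The minimum is at (0, 23/4). Substituting into each constraint, equality holds for C1 and C5; the remaining constraints have slack.

C1 and C5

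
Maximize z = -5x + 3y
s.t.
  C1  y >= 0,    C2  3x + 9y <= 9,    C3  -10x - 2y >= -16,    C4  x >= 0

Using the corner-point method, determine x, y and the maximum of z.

x = 0, y = 1, maximum z = 3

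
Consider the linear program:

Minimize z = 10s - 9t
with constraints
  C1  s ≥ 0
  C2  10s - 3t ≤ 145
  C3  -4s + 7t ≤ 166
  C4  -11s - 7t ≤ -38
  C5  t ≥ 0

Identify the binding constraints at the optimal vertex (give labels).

Feasible corners and z = 10s - 9t:
  (0, 166/7) → z = -1494/7
  (0, 38/7) → z = -342/7
  (1513/58, 1120/29) → z = -2515/29
  (29/2, 0) → z = 145
  (38/11, 0) → z = 380/11

The minimum is at (0, 166/7). Substituting into each constraint, equality holds for C1 and C3; the remaining constraints have slack.

C1 and C3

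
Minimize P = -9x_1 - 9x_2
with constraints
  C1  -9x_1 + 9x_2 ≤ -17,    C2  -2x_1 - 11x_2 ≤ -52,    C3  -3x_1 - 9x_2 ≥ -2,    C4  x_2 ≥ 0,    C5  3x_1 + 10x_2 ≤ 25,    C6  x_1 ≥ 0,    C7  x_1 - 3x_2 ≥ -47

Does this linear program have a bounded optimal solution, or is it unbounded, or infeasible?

infeasible

The boundaries x_1 = 0 and x_1 - 3x_2 = -47 meet at (0, 47/3), but that point violates -9x_1 + 9x_2 ≤ -17. Every candidate vertex is excluded by some other constraint, so the feasible region is empty.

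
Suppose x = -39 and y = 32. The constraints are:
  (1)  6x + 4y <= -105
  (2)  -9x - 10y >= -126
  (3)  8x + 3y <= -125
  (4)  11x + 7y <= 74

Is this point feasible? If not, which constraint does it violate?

feasible

(1): -106 ≤ -105 ✓
(2): 31 ≥ -126 ✓
(3): -216 ≤ -125 ✓
(4): -205 ≤ 74 ✓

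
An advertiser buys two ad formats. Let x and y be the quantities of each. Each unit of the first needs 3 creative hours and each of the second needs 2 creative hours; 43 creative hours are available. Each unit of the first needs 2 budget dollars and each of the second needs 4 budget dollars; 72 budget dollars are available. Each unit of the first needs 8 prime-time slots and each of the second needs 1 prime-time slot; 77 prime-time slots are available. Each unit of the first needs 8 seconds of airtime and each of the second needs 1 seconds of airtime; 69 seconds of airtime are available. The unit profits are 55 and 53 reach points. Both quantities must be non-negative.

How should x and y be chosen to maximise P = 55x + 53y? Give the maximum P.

x = 7/2, y = 65/4, maximum P = 4215/4

The optimum lies where 3x + 2y = 43 and 2x + 4y = 72.
Solving simultaneously gives x = 7/2, y = 65/4.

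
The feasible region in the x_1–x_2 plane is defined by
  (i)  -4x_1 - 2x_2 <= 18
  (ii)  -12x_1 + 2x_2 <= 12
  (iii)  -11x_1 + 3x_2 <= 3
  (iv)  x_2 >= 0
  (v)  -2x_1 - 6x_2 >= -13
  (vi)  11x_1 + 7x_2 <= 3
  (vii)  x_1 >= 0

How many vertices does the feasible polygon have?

3

Intersecting each pair of boundary lines and keeping only the points that satisfy every inequality leaves:
  (3/11, 0)
  (0, 0)
  (0, 3/7)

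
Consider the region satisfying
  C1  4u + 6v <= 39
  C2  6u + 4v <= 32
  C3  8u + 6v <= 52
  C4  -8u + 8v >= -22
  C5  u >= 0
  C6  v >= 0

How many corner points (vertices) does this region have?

Intersecting each pair of boundary lines and keeping only the points that satisfy every inequality leaves:
  (9/5, 53/10)
  (0, 13/2)
  (43/10, 31/20)
  (11/4, 0)
  (0, 0)

5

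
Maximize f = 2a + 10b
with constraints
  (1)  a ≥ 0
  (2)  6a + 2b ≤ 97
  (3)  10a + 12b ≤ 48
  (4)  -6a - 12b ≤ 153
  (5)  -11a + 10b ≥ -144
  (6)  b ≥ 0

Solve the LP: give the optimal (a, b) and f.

a = 0, b = 4, maximum f = 40

Corner points and f = 2a + 10b:
  (0, 4) → f = 40
  (0, 0) → f = 0
  (24/5, 0) → f = 48/5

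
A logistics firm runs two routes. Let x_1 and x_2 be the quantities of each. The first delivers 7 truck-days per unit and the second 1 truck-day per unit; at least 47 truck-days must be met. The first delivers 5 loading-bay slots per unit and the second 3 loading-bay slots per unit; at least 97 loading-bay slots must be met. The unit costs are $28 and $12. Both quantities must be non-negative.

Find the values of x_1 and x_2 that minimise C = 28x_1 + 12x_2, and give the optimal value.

x_1 = 11/4, x_2 = 111/4, minimum C = 410

Extreme points and C = 28x_1 + 12x_2:
  (0, 47) → C = 564
  (97/5, 0) → C = 2716/5
  (11/4, 111/4) → C = 410
The feasible region is unbounded (it extends along (0, 1), (1, 0)), but C strictly increases along every unbounded feasible direction, so there is no improving ray and the minimum is attained at a vertex.

At the optimal vertex, 7x_1 + x_2 = 47 and 5x_1 + 3x_2 = 97.
Solving simultaneously gives x_1 = 11/4, x_2 = 111/4.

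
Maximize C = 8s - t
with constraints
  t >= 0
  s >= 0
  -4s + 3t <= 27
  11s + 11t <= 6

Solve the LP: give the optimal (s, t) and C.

Corner points and C = 8s - t:
  (0, 0) → C = 0
  (6/11, 0) → C = 48/11
  (0, 6/11) → C = -6/11

At the optimal vertex, t = 0 and 11s + 11t = 6.
Solving simultaneously gives s = 6/11, t = 0.

s = 6/11, t = 0, maximum C = 48/11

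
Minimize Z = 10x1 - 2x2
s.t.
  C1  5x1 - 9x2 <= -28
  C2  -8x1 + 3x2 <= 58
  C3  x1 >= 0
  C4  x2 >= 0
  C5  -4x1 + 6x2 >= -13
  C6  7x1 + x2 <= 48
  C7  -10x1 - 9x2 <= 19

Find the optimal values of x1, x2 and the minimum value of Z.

x1 = 0, x2 = 58/3, minimum Z = -116/3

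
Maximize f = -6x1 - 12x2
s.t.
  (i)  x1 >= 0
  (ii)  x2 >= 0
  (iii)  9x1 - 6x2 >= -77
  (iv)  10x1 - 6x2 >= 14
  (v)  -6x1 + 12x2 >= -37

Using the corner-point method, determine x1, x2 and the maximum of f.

x1 = 7/5, x2 = 0, maximum f = -42/5

Corner points and f = -6x1 - 12x2:
  (7/5, 0) → f = -42/5
  (37/6, 0) → f = -37
  (91, 448/3) → f = -2338
The feasible region is unbounded (it extends along (2, 3), (2, 1)), but f strictly decreases along every unbounded feasible direction, so there is no improving ray and the maximum is attained at a vertex.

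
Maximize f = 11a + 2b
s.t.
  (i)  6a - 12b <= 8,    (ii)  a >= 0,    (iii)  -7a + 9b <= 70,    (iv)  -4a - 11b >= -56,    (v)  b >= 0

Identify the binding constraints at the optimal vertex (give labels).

Corner points and f = 11a + 2b:
  (20/3, 8/3) → f = 236/3
  (4/3, 0) → f = 44/3
  (0, 56/11) → f = 112/11
  (0, 0) → f = 0

The maximum is at (20/3, 8/3). Substituting into each constraint, equality holds for (i) and (iv); the remaining constraints have slack.

(i) and (iv)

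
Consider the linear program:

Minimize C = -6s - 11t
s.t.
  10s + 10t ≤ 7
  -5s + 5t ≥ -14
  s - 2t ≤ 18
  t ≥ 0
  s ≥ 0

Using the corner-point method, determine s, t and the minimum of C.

s = 0, t = 7/10, minimum C = -77/10

Vertices and C = -6s - 11t:
  (7/10, 0) → C = -21/5
  (0, 7/10) → C = -77/10
  (0, 0) → C = 0

The optimum lies where 10s + 10t = 7 and s = 0.
Solving simultaneously gives s = 0, t = 7/10.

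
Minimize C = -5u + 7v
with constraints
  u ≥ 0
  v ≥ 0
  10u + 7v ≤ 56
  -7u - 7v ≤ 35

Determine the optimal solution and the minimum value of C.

u = 28/5, v = 0, minimum C = -28

At the optimal vertex, v = 0 and 10u + 7v = 56.
Solving simultaneously gives u = 28/5, v = 0.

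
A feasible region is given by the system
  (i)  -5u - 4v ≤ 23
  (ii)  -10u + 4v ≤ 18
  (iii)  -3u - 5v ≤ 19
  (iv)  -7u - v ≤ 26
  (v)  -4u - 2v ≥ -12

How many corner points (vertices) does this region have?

The feasible vertices (each the meet of two boundaries and inside every other half-plane) are:
  (-83/31, -68/31)
  (1/3, 16/3)
  (7, -8)

3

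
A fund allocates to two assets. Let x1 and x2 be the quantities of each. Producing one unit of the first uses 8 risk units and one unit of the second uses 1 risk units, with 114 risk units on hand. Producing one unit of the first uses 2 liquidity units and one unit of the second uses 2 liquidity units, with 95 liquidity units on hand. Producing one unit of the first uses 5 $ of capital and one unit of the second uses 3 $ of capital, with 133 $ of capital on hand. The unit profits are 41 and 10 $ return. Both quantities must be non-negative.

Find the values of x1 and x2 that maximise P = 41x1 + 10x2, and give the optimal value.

Extreme points and P = 41x1 + 10x2:
  (0, 0) → P = 0
  (0, 133/3) → P = 1330/3
  (57/4, 0) → P = 2337/4
  (11, 26) → P = 711

x1 = 11, x2 = 26, maximum P = 711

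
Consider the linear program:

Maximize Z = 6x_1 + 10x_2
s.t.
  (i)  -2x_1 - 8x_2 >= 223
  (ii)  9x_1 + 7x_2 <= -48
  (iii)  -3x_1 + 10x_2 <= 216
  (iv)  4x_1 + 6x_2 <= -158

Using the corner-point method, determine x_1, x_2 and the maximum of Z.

x_1 = 37/10, x_2 = -144/5, maximum Z = -1329/5

Extreme points and Z = 6x_1 + 10x_2:
  (-1979/22, -237/44) → Z = -13059/22
  (37/10, -144/5) → Z = -1329/5
  (409/13, -615/13) → Z = -3696/13
The feasible region is unbounded (it extends along (-10, -3), (7, -9)), but Z strictly decreases along every unbounded feasible direction, so there is no improving ray and the maximum is attained at a vertex.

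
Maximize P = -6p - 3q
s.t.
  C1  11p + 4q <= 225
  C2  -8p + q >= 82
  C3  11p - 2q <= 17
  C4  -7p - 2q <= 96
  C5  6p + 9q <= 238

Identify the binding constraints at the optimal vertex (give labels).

Vertices and P = -6p - 3q:
  (-260/23, -194/23) → P = 2142/23
  (-250/39, 1198/39) → P = -698/13
  (-1340/51, 2242/51) → P = 438/17

The maximum is at (-260/23, -194/23). Substituting into each constraint, equality holds for C2 and C4; the remaining constraints have slack.

C2 and C4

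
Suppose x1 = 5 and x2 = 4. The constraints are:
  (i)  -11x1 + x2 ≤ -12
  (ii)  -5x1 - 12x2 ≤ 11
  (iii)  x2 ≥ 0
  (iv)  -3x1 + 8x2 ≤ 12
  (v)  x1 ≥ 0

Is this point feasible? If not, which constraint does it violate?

not feasible — violates (iv)

Constraint (iv): -3x1 + 8x2 = 17, which is not ≤ 12. All other constraints are satisfied.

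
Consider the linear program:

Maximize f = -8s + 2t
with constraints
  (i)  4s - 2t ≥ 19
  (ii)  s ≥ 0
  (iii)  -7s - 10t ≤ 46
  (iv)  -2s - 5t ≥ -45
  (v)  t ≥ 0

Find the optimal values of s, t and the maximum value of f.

s = 19/4, t = 0, maximum f = -38

Corner points and f = -8s + 2t:
  (185/24, 71/12) → f = -299/6
  (19/4, 0) → f = -38
  (45/2, 0) → f = -180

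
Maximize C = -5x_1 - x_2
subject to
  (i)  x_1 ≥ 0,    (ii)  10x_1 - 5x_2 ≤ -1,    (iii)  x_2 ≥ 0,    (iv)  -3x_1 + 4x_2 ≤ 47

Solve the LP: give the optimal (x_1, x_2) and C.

x_1 = 0, x_2 = 1/5, maximum C = -1/5

Vertices and C = -5x_1 - x_2:
  (0, 1/5) → C = -1/5
  (0, 47/4) → C = -47/4
  (231/25, 467/25) → C = -1622/25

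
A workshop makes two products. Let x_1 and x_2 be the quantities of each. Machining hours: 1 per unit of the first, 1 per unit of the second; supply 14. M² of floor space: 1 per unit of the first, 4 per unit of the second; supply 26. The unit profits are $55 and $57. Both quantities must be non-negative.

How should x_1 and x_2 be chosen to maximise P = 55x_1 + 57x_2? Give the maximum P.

The optimum lies where x_1 + x_2 = 14 and x_1 + 4x_2 = 26.
Solving simultaneously gives x_1 = 10, x_2 = 4.

x_1 = 10, x_2 = 4, maximum P = 778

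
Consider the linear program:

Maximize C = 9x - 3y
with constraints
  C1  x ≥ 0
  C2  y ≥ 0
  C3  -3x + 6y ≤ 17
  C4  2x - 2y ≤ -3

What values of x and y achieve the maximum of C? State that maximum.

Extreme points and C = 9x - 3y:
  (0, 17/6) → C = -17/2
  (0, 3/2) → C = -9/2
  (8/3, 25/6) → C = 23/2

x = 8/3, y = 25/6, maximum C = 23/2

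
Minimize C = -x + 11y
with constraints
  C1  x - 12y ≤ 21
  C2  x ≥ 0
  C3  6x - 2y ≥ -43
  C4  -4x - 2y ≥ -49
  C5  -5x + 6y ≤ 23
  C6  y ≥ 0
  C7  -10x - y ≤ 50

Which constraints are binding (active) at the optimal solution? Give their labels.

Extreme points and C = -x + 11y:
  (0, 23/6) → C = 253/6
  (0, 0) → C = 0
  (124/17, 337/34) → C = 3459/34
  (49/4, 0) → C = -49/4

The minimum is at (49/4, 0). Substituting into each constraint, equality holds for C4 and C6; the remaining constraints have slack.

C4 and C6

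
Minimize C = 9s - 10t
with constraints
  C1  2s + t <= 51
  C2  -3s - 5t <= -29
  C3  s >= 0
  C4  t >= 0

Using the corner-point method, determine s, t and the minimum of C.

Extreme points and C = 9s - 10t:
  (0, 51) → C = -510
  (51/2, 0) → C = 459/2
  (0, 29/5) → C = -58
  (29/3, 0) → C = 87

s = 0, t = 51, minimum C = -510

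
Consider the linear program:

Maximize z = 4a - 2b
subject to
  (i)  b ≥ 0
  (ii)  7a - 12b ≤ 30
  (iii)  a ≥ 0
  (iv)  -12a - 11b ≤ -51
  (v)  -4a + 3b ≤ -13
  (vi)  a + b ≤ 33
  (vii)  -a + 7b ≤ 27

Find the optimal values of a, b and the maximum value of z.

a = 534/37, b = 219/37, maximum z = 1698/37

Corner points and z = 4a - 2b:
  (30/7, 0) → z = 120/7
  (17/4, 0) → z = 17
  (534/37, 219/37) → z = 1698/37
  (37/10, 3/5) → z = 68/5
  (172/25, 121/25) → z = 446/25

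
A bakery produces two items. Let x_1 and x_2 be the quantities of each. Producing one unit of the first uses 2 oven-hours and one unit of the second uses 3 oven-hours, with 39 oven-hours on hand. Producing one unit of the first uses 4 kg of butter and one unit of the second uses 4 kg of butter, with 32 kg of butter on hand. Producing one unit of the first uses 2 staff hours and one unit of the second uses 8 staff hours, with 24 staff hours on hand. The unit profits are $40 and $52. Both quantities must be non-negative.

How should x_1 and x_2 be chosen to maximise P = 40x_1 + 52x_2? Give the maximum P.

x_1 = 20/3, x_2 = 4/3, maximum P = 336

Vertices and P = 40x_1 + 52x_2:
  (0, 0) → P = 0
  (0, 3) → P = 156
  (8, 0) → P = 320
  (20/3, 4/3) → P = 336

The optimum lies where 4x_1 + 4x_2 = 32 and 2x_1 + 8x_2 = 24.
Solving simultaneously gives x_1 = 20/3, x_2 = 4/3.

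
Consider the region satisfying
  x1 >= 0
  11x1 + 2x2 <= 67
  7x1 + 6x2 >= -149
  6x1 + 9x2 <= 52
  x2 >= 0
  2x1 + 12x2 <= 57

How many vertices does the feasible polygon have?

Intersecting each pair of boundary lines and keeping only the points that satisfy every inequality leaves:
  (0, 0)
  (0, 19/4)
  (499/87, 170/87)
  (67/11, 0)
  (37/18, 119/27)

5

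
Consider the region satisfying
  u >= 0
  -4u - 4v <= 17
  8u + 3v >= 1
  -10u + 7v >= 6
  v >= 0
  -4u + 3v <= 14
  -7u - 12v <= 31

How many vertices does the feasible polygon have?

3

Of the 21 pairwise boundary intersections, those satisfying every inequality are:
  (0, 6/7)
  (0, 14/3)
  (40, 58)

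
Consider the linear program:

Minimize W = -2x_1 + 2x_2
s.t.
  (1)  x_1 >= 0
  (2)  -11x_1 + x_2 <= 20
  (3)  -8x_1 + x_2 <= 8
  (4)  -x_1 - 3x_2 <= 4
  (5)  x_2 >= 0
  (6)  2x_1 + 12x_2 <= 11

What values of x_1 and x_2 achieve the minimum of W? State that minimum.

Corner points and W = -2x_1 + 2x_2:
  (0, 0) → W = 0
  (0, 11/12) → W = 11/6
  (11/2, 0) → W = -11

The optimum lies where x_2 = 0 and 2x_1 + 12x_2 = 11.
Solving simultaneously gives x_1 = 11/2, x_2 = 0.

x_1 = 11/2, x_2 = 0, minimum W = -11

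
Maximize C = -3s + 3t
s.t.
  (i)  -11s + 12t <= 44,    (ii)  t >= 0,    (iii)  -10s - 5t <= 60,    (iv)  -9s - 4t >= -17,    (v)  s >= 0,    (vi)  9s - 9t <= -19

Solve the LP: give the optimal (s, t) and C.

s = 0, t = 11/3, maximum C = 11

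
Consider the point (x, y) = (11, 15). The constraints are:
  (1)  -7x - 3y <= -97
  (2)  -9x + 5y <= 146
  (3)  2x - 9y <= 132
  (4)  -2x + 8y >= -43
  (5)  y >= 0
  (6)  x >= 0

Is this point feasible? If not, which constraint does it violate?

(1): -122 ≤ -97 ✓
(2): -24 ≤ 146 ✓
(3): -113 ≤ 132 ✓
(4): 98 ≥ -43 ✓
(5): 15 ≥ 0 ✓
(6): 11 ≥ 0 ✓

feasible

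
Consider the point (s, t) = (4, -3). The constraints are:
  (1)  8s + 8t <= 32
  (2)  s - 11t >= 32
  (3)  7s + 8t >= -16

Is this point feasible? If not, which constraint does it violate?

(1): 8 ≤ 32 ✓
(2): 37 ≥ 32 ✓
(3): 4 ≥ -16 ✓

feasible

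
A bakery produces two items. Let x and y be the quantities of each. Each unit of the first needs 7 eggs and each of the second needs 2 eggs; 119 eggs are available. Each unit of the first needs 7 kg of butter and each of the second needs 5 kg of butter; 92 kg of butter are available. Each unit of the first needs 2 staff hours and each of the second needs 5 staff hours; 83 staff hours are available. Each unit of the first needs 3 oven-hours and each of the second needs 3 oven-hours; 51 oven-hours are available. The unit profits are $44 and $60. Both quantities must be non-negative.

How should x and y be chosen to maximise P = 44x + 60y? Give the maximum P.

Feasible corners and P = 44x + 60y:
  (0, 0) → P = 0
  (0, 83/5) → P = 996
  (92/7, 0) → P = 4048/7
  (7/2, 27/2) → P = 964
  (2/3, 49/3) → P = 3028/3

x = 2/3, y = 49/3, maximum P = 3028/3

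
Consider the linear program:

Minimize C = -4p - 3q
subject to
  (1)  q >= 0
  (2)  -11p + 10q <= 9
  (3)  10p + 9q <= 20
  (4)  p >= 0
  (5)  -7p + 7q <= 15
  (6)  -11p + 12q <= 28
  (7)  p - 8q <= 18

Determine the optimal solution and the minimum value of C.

p = 2, q = 0, minimum C = -8

Feasible corners and C = -4p - 3q:
  (2, 0) → C = -8
  (0, 0) → C = 0
  (119/199, 310/199) → C = -1406/199
  (0, 9/10) → C = -27/10

The binding constraints are q = 0 and 10p + 9q = 20.
Solving simultaneously gives p = 2, q = 0.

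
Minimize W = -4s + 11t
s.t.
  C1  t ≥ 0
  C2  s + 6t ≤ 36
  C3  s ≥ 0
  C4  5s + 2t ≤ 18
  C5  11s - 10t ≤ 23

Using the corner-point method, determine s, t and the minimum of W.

s = 23/11, t = 0, minimum W = -92/11

Feasible corners and W = -4s + 11t:
  (0, 0) → W = 0
  (23/11, 0) → W = -92/11
  (0, 6) → W = 66
  (9/7, 81/14) → W = 117/2
  (113/36, 83/72) → W = 1/8

At the optimal vertex, t = 0 and 11s - 10t = 23.
Solving simultaneously gives s = 23/11, t = 0.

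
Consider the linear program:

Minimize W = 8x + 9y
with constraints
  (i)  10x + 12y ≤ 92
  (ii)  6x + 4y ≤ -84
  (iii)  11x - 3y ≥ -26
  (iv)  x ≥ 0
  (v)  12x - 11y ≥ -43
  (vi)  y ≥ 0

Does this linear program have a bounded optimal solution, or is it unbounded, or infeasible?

infeasible

The boundaries 10x + 12y = 92 and 12x - 11y = -43 meet at (248/127, 767/127), but that point violates 6x + 4y ≤ -84. Every candidate vertex is excluded by some other constraint, so the feasible region is empty.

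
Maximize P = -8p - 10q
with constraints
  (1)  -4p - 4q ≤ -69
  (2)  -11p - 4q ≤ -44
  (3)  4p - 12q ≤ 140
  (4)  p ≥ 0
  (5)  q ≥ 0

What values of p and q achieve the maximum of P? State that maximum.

p = 69/4, q = 0, maximum P = -138

The feasible region is unbounded (it extends along (3, 1), (0, 1)), but P strictly decreases along every unbounded feasible direction, so there is no improving ray and the maximum is attained at a vertex.

The binding constraints are -4p - 4q = -69 and q = 0.
Solving simultaneously gives p = 69/4, q = 0.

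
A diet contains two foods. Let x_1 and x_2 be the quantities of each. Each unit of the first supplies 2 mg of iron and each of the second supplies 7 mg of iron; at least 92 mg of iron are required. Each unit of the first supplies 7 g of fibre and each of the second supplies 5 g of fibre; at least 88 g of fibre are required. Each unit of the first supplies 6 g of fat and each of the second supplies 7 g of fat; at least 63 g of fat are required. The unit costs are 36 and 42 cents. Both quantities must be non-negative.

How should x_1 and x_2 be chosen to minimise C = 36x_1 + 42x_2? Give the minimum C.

x_1 = 4, x_2 = 12, minimum C = 648

Feasible corners and C = 36x_1 + 42x_2:
  (0, 88/5) → C = 3696/5
  (46, 0) → C = 1656
  (4, 12) → C = 648
The feasible region is unbounded (it extends along (0, 1), (1, 0)), but C strictly increases along every unbounded feasible direction, so there is no improving ray and the minimum is attained at a vertex.

The optimum lies where 2x_1 + 7x_2 = 92 and 7x_1 + 5x_2 = 88.
Solving simultaneously gives x_1 = 4, x_2 = 12.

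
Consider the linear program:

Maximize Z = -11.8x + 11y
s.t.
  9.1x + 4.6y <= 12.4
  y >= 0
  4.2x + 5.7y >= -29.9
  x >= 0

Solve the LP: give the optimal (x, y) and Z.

x = 0, y = 62/23, maximum Z = 682/23

Corner points and Z = -11.8x + 11y:
  (124/91, 0) → Z = -7316/455
  (0, 62/23) → Z = 682/23
  (0, 0) → Z = 0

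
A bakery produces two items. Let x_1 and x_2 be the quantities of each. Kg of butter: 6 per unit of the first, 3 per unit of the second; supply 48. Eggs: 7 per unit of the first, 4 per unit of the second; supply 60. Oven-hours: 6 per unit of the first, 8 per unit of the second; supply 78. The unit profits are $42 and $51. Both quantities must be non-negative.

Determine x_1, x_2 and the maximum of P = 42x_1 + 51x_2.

Extreme points and P = 42x_1 + 51x_2:
  (0, 0) → P = 0
  (0, 39/4) → P = 1989/4
  (8, 0) → P = 336
  (5, 6) → P = 516

At the optimal vertex, 6x_1 + 3x_2 = 48 and 6x_1 + 8x_2 = 78.
Solving simultaneously gives x_1 = 5, x_2 = 6.

x_1 = 5, x_2 = 6, maximum P = 516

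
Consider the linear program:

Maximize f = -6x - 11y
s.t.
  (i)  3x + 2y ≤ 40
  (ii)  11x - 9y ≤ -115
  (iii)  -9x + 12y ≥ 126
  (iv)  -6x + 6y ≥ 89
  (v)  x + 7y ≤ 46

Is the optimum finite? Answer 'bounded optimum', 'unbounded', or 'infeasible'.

unbounded

From the feasible point (-52/3, -5/2), moving in the direction (-7, 1) keeps every constraint satisfied while f increases without bound.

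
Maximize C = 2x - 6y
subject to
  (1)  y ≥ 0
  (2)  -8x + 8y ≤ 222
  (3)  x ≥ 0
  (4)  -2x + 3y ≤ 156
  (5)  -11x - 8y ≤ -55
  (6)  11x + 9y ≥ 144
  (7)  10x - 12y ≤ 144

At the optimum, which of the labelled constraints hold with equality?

(1) and (7)

Feasible corners and C = 2x - 6y:
  (144/11, 0) → C = 288/11
  (72/5, 0) → C = 144/5
  (0, 111/4) → C = -333/2
  (291/4, 201/2) → C = -915/2
  (0, 16) → C = -96
  (384, 308) → C = -1080

The maximum is at (72/5, 0). Substituting into each constraint, equality holds for (1) and (7); the remaining constraints have slack.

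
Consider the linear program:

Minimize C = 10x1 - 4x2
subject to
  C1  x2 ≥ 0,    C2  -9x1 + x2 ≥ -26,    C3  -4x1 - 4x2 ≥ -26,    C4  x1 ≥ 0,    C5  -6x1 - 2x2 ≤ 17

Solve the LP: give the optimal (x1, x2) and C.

x1 = 0, x2 = 13/2, minimum C = -26

Corner points and C = 10x1 - 4x2:
  (26/9, 0) → C = 260/9
  (0, 0) → C = 0
  (13/4, 13/4) → C = 39/2
  (0, 13/2) → C = -26

The binding constraints are -4x1 - 4x2 = -26 and x1 = 0.
Solving simultaneously gives x1 = 0, x2 = 13/2.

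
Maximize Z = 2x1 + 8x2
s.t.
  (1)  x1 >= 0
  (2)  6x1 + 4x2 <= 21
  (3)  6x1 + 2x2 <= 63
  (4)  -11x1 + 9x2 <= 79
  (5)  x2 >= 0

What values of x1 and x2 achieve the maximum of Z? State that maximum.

Extreme points and Z = 2x1 + 8x2:
  (0, 21/4) → Z = 42
  (0, 0) → Z = 0
  (7/2, 0) → Z = 7

x1 = 0, x2 = 21/4, maximum Z = 42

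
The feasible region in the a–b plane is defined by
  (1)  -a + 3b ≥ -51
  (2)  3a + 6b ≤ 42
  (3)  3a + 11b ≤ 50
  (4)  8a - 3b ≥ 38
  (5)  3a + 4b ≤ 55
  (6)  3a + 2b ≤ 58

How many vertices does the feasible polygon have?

Of the 15 pairwise boundary intersections, those satisfying every inequality are:
  (-13/7, -370/21)
  (276/11, -95/11)
  (54/5, 8/5)
  (22, -4)
  (568/97, 286/97)

5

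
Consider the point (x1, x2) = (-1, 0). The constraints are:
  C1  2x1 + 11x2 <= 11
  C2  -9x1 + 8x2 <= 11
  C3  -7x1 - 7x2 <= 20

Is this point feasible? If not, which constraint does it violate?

C1: -2 ≤ 11 ✓
C2: 9 ≤ 11 ✓
C3: 7 ≤ 20 ✓

feasible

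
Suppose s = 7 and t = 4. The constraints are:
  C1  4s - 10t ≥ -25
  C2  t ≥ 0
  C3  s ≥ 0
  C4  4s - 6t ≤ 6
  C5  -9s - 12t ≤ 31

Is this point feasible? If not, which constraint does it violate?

feasible

C1: -12 ≥ -25 ✓
C2: 4 ≥ 0 ✓
C3: 7 ≥ 0 ✓
C4: 4 ≤ 6 ✓
C5: -111 ≤ 31 ✓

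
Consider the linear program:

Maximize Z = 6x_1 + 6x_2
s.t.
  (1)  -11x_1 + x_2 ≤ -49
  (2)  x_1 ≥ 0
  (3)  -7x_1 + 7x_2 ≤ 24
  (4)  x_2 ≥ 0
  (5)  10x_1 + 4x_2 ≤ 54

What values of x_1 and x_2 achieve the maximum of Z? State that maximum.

x_1 = 125/27, x_2 = 52/27, maximum Z = 118/3

Corner points and Z = 6x_1 + 6x_2:
  (49/11, 0) → Z = 294/11
  (125/27, 52/27) → Z = 118/3
  (27/5, 0) → Z = 162/5

The optimum lies where -11x_1 + x_2 = -49 and 10x_1 + 4x_2 = 54.
Solving simultaneously gives x_1 = 125/27, x_2 = 52/27.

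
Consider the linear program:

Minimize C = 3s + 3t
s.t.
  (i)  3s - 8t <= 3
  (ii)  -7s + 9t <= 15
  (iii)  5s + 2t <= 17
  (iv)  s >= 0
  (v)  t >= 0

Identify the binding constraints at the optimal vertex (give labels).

Corner points and C = 3s + 3t:
  (71/23, 18/23) → C = 267/23
  (1, 0) → C = 3
  (123/59, 194/59) → C = 951/59
  (0, 5/3) → C = 5
  (0, 0) → C = 0

The minimum is at (0, 0). Substituting into each constraint, equality holds for (iv) and (v); the remaining constraints have slack.

(iv) and (v)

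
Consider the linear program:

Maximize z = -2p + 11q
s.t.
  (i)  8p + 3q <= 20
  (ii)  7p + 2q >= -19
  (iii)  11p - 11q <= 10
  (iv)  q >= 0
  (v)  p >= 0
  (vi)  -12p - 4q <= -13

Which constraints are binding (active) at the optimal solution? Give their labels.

(i) and (v)

Vertices and z = -2p + 11q:
  (250/121, 140/121) → z = 1040/121
  (0, 20/3) → z = 220/3
  (183/176, 23/176) → z = -113/176
  (0, 13/4) → z = 143/4

The maximum is at (0, 20/3). Substituting into each constraint, equality holds for (i) and (v); the remaining constraints have slack.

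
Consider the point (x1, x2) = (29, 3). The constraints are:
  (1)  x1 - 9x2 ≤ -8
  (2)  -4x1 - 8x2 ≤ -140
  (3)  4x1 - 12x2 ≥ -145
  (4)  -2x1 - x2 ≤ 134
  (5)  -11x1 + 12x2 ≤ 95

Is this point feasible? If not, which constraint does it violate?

not feasible — violates (1)

Constraint (1): x1 - 9x2 = 2, which is not ≤ -8. All other constraints are satisfied.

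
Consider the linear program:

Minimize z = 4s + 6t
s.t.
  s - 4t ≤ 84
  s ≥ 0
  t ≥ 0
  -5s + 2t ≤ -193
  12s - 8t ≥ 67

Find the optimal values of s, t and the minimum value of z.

s = 193/5, t = 0, minimum z = 772/5

The feasible region is unbounded (it extends along (2, 3), (4, 1)), but z strictly increases along every unbounded feasible direction, so there is no improving ray and the minimum is attained at a vertex.

At the optimal vertex, t = 0 and -5s + 2t = -193.
Solving simultaneously gives s = 193/5, t = 0.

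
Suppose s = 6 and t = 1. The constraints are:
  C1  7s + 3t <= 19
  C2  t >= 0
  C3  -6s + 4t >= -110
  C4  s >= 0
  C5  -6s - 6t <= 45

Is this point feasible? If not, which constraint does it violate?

Constraint C1: 7s + 3t = 45, which is not ≤ 19. All other constraints are satisfied.

not feasible — violates C1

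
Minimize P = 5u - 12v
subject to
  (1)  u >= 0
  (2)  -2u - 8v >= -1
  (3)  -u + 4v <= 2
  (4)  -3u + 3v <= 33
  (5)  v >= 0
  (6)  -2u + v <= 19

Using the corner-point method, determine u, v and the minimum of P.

u = 0, v = 1/8, minimum P = -3/2

Extreme points and P = 5u - 12v:
  (0, 1/8) → P = -3/2
  (0, 0) → P = 0
  (1/2, 0) → P = 5/2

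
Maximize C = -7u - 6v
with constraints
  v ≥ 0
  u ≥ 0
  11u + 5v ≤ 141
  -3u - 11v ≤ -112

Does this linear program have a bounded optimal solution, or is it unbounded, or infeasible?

bounded optimum

Feasible corners and C = -7u - 6v:
  (0, 141/5) → C = -846/5
  (0, 112/11) → C = -672/11
  (991/106, 809/106) → C = -11791/106
The feasible region has finitely many vertices and no improving ray; the maximum is -672/11 at (0, 112/11).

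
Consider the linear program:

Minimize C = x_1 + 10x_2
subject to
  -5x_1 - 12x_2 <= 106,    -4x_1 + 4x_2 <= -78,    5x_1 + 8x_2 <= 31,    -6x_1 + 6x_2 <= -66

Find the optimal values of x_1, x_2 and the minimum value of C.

x_1 = 61, x_2 = -137/4, minimum C = -563/2

Feasible corners and C = x_1 + 10x_2:
  (128/17, -407/34) → C = -1907/17
  (61, -137/4) → C = -563/2
  (187/13, -133/26) → C = -478/13

The binding constraints are -5x_1 - 12x_2 = 106 and 5x_1 + 8x_2 = 31.
Solving simultaneously gives x_1 = 61, x_2 = -137/4.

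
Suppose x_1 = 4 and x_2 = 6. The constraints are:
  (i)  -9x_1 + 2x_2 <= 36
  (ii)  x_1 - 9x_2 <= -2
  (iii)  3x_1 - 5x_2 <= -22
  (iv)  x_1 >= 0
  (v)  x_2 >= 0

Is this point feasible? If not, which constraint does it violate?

not feasible — violates (iii)

Constraint (iii): 3x_1 - 5x_2 = -18, which is not ≤ -22. All other constraints are satisfied.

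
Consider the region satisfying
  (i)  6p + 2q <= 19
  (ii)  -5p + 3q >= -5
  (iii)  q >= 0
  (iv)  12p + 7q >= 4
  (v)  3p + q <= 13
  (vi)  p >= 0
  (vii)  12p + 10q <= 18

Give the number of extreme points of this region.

Intersecting each pair of boundary lines and keeping only the points that satisfy every inequality leaves:
  (1, 0)
  (52/43, 15/43)
  (1/3, 0)
  (0, 4/7)
  (0, 9/5)

5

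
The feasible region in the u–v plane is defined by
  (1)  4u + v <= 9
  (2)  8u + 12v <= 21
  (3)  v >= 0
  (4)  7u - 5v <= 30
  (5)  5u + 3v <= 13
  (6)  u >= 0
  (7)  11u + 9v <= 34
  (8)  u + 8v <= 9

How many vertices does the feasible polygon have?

5

The feasible vertices (each the meet of two boundaries and inside every other half-plane) are:
  (87/40, 3/10)
  (9/4, 0)
  (15/13, 51/52)
  (0, 0)
  (0, 9/8)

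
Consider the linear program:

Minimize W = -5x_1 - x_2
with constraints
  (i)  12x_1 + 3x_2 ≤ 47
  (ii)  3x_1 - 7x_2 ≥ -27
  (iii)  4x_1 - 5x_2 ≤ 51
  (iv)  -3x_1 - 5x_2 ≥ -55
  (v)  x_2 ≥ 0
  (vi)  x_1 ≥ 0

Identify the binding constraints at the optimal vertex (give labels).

(i) and (v)

Feasible corners and W = -5x_1 - x_2:
  (8/3, 5) → W = -55/3
  (47/12, 0) → W = -235/12
  (0, 27/7) → W = -27/7
  (0, 0) → W = 0

The minimum is at (47/12, 0). Substituting into each constraint, equality holds for (i) and (v); the remaining constraints have slack.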